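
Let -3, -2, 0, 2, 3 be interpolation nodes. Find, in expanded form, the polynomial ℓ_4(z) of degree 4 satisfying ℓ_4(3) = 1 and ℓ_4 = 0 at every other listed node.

ℓ_4(z) = (1/90)z^4 + (1/30)z^3 - (2/45)z^2 - (2/15)z

ℓ_4(z) = (z + 3)(z + 2)z(z - 2) / [(6)·(5)·(3)·(1)]
       = (z^4 + 3z^3 - 4z^2 - 12z) / (90)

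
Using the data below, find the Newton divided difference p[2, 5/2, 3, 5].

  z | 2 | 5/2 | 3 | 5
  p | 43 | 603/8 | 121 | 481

3

p[2,5/2] = (603/8 - 43) / (5/2 - 2) = 259/4
p[5/2,3] = (121 - 603/8) / (3 - 5/2) = 365/4
p[3,5] = (481 - 121) / (5 - 3) = 180
p[2,5/2,3] = (365/4 - 259/4) / (3 - 2) = 53/2
p[5/2,3,5] = (180 - 365/4) / (5 - 5/2) = 71/2
p[2,5/2,3,5] = (71/2 - 53/2) / (5 - 2) = 3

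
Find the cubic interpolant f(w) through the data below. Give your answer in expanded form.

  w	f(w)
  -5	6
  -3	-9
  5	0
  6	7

f(w) = -(151/7920)w^3 + (1063/1320)w^2 - (977/7920)w - 4523/264

Newton's divided differences:
f[-5,-3] = (-9 - 6) / (-3 - (-5)) = -15/2
f[-3,5] = (0 - (-9)) / (5 - (-3)) = 9/8
f[5,6] = (7 - 0) / (6 - 5) = 7
f[-5,-3,5] = (9/8 - (-15/2)) / (5 - (-5)) = 69/80
f[-3,5,6] = (7 - 9/8) / (6 - (-3)) = 47/72
f[-5,-3,5,6] = (47/72 - 69/80) / (6 - (-5)) = -151/7920
f(w) = 6 + (-15/2)·(w + 5) + (69/80)·(w + 5)(w + 3) + (-151/7920)·(w + 5)(w + 3)(w - 5)
Expanding: f(w) = -(151/7920)w^3 + (1063/1320)w^2 - (977/7920)w - 4523/264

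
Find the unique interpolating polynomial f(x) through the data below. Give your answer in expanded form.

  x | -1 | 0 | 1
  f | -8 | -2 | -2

Build the Lagrange basis polynomials:
L_0(x) = x(x - 1) / [2] = (1/2)x^2 - (1/2)x
L_1(x) = (x + 1)(x - 1) / [-1] = -x^2 + 1
L_2(x) = (x + 1)x / [2] = (1/2)x^2 + (1/2)x
f(x) = (-8)·L_0 + (-2)·L_1 + (-2)·L_2
  (-8)·L_0(x) = -4x^2 + 4x
  (-2)·L_1(x) = 2x^2 - 2
  (-2)·L_2(x) = -x^2 - x
Adding term by term: -3x^2 + 3x - 2

f(x) = -3x^2 + 3x - 2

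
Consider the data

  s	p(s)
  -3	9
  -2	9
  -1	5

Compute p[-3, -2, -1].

p[-3,-2] = (9 - 9) / (-2 - (-3)) = 0
p[-2,-1] = (5 - 9) / (-1 - (-2)) = -4
p[-3,-2,-1] = (-4 - 0) / (-1 - (-3)) = -2

-2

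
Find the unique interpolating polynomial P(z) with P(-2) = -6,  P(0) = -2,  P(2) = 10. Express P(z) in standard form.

Build the Lagrange basis polynomials:
L_0(z) = z(z - 2) / [8] = (1/8)z^2 - (1/4)z
L_1(z) = (z + 2)(z - 2) / [-4] = -(1/4)z^2 + 1
L_2(z) = (z + 2)z / [8] = (1/8)z^2 + (1/4)z
P(z) = (-6)·L_0 + (-2)·L_1 + 10·L_2
  (-6)·L_0(z) = -(3/4)z^2 + (3/2)z
  (-2)·L_1(z) = (1/2)z^2 - 2
  10·L_2(z) = (5/4)z^2 + (5/2)z
Adding term by term: z^2 + 4z - 2

P(z) = z^2 + 4z - 2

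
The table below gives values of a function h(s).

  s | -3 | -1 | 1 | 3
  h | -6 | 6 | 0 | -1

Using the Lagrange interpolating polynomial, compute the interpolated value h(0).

Evaluate each Lagrange basis at s = 0:
L_0(0) = (1)·(-1)·(-3)/[(-2)·(-4)·(-6)] = -1/16
L_1(0) = (3)·(-1)·(-3)/[(2)·(-2)·(-4)] = 9/16
L_2(0) = (3)·(1)·(-3)/[(4)·(2)·(-2)] = 9/16
L_3(0) = (3)·(1)·(-1)/[(6)·(4)·(2)] = -1/16
Sum: (-6)·(-1/16) + 6·(9/16) + 0 + (-1)·(-1/16) = 61/16

61/16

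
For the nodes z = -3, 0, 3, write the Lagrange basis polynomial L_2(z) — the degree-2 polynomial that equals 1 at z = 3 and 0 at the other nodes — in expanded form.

L_2(z) = (z + 3)z / [(6)·(3)]
       = (z^2 + 3z) / (18)

L_2(z) = (1/18)z^2 + (1/6)z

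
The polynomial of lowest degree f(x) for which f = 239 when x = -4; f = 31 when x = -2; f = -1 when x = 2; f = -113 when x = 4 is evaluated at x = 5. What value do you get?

-256

Evaluate each Lagrange basis at x = 5:
L_0(5) = (7)·(3)·(1)/[(-2)·(-6)·(-8)] = -7/32
L_1(5) = (9)·(3)·(1)/[(2)·(-4)·(-6)] = 9/16
L_2(5) = (9)·(7)·(1)/[(6)·(4)·(-2)] = -21/16
L_3(5) = (9)·(7)·(3)/[(8)·(6)·(2)] = 63/32
Sum: 239·(-7/32) + 31·(9/16) + (-1)·(-21/16) + (-113)·(63/32) = -256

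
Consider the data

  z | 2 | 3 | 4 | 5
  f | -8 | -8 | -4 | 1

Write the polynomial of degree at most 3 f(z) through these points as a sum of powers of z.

f(z) = -(1/2)z^3 + (13/2)z^2 - 23z + 16

Build the Lagrange basis polynomials:
L_0(z) = (z - 3)(z - 4)(z - 5) / [-6] = -(1/6)z^3 + 2z^2 - (47/6)z + 10
L_1(z) = (z - 2)(z - 4)(z - 5) / [2] = (1/2)z^3 - (11/2)z^2 + 19z - 20
L_2(z) = (z - 2)(z - 3)(z - 5) / [-2] = -(1/2)z^3 + 5z^2 - (31/2)z + 15
L_3(z) = (z - 2)(z - 3)(z - 4) / [6] = (1/6)z^3 - (3/2)z^2 + (13/3)z - 4
f(z) = (-8)·L_0 + (-8)·L_1 + (-4)·L_2 + 1·L_3
  (-8)·L_0(z) = (4/3)z^3 - 16z^2 + (188/3)z - 80
  (-8)·L_1(z) = -4z^3 + 44z^2 - 152z + 160
  (-4)·L_2(z) = 2z^3 - 20z^2 + 62z - 60
  1·L_3(z) = (1/6)z^3 - (3/2)z^2 + (13/3)z - 4
Adding term by term: -(1/2)z^3 + (13/2)z^2 - 23z + 16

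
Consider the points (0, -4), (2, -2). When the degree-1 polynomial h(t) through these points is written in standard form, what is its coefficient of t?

1

L_0(t) = (t - 2) / [-2] = -(1/2)t + 1
L_1(t) = t / [2] = (1/2)t
h(t) = (-4)·L_0 + (-2)·L_1
Only the coefficient of t is needed; take it from each L_i and combine:
(-4)·(-1/2) + (-2)·(1/2) = 1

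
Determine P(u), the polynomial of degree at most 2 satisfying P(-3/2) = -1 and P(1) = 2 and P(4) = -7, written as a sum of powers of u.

L_0(u) = (u - 1)(u - 4) / [55/4] = (4/55)u^2 - (4/11)u + 16/55
L_1(u) = (u + 3/2)(u - 4) / [-15/2] = -(2/15)u^2 + (1/3)u + 4/5
L_2(u) = (u + 3/2)(u - 1) / [33/2] = (2/33)u^2 + (1/33)u - 1/11
P(u) = (-1)·L_0 + 2·L_1 + (-7)·L_2
  (-1)·L_0(u) = -(4/55)u^2 + (4/11)u - 16/55
  2·L_1(u) = -(4/15)u^2 + (2/3)u + 8/5
  (-7)·L_2(u) = -(14/33)u^2 - (7/33)u + 7/11
Adding term by term: -(42/55)u^2 + (9/11)u + 107/55

P(u) = -(42/55)u^2 + (9/11)u + 107/55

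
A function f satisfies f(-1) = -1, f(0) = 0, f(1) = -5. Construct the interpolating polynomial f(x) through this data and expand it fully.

f(x) = -3x^2 - 2x

Build the Lagrange basis polynomials:
L_0(x) = x(x - 1) / [2] = (1/2)x^2 - (1/2)x
L_1(x) = (x + 1)(x - 1) / [-1] = -x^2 + 1
L_2(x) = (x + 1)x / [2] = (1/2)x^2 + (1/2)x
f(x) = (-1)·L_0 + 0·L_1 + (-5)·L_2
  (-1)·L_0(x) = -(1/2)x^2 + (1/2)x
  0·L_1(x) = 0
  (-5)·L_2(x) = -(5/2)x^2 - (5/2)x
Adding term by term: -3x^2 - 2x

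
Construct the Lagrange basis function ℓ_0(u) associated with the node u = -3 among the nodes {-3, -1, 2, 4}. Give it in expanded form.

ℓ_0(u) = -(1/70)u^3 + (1/14)u^2 - (1/35)u - 4/35

ℓ_0(u) = (u + 1)(u - 2)(u - 4) / [(-2)·(-5)·(-7)]
       = (u^3 - 5u^2 + 2u + 8) / (-70)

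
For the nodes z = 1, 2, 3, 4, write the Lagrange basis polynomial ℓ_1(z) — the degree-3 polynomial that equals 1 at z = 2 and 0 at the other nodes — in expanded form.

ℓ_1(z) = (1/2)z^3 - 4z^2 + (19/2)z - 6

ℓ_1(z) = (z - 1)(z - 3)(z - 4) / [(1)·(-1)·(-2)]
       = (z^3 - 8z^2 + 19z - 12) / (2)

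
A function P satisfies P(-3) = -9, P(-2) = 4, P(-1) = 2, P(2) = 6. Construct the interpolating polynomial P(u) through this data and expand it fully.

P(u) = (5/3)u^3 + (5/2)u^2 - (37/6)u - 5

Build the Lagrange basis polynomials:
L_0(u) = (u + 2)(u + 1)(u - 2) / [-10] = -(1/10)u^3 - (1/10)u^2 + (2/5)u + 2/5
L_1(u) = (u + 3)(u + 1)(u - 2) / [4] = (1/4)u^3 + (1/2)u^2 - (5/4)u - 3/2
L_2(u) = (u + 3)(u + 2)(u - 2) / [-6] = -(1/6)u^3 - (1/2)u^2 + (2/3)u + 2
L_3(u) = (u + 3)(u + 2)(u + 1) / [60] = (1/60)u^3 + (1/10)u^2 + (11/60)u + 1/10
P(u) = (-9)·L_0 + 4·L_1 + 2·L_2 + 6·L_3
  (-9)·L_0(u) = (9/10)u^3 + (9/10)u^2 - (18/5)u - 18/5
  4·L_1(u) = u^3 + 2u^2 - 5u - 6
  2·L_2(u) = -(1/3)u^3 - u^2 + (4/3)u + 4
  6·L_3(u) = (1/10)u^3 + (3/5)u^2 + (11/10)u + 3/5
Adding term by term: (5/3)u^3 + (5/2)u^2 - (37/6)u - 5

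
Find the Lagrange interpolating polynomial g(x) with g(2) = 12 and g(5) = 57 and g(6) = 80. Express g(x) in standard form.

g(x) = 2x^2 + x + 2

L_0(x) = (x - 5)(x - 6) / [12] = (1/12)x^2 - (11/12)x + 5/2
L_1(x) = (x - 2)(x - 6) / [-3] = -(1/3)x^2 + (8/3)x - 4
L_2(x) = (x - 2)(x - 5) / [4] = (1/4)x^2 - (7/4)x + 5/2
g(x) = 12·L_0 + 57·L_1 + 80·L_2
  12·L_0(x) = x^2 - 11x + 30
  57·L_1(x) = -19x^2 + 152x - 228
  80·L_2(x) = 20x^2 - 140x + 200
Adding term by term: 2x^2 + x + 2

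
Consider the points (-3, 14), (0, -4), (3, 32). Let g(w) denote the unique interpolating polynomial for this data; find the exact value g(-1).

-4

L_0(-1) = (-1)·(-4)/[(-3)·(-6)] = 2/9
L_1(-1) = (2)·(-4)/[(3)·(-3)] = 8/9
L_2(-1) = (2)·(-1)/[(6)·(3)] = -1/9
Sum: 14·(2/9) + (-4)·(8/9) + 32·(-1/9) = -4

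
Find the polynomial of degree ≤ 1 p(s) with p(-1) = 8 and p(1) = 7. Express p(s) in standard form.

L_0(s) = (s - 1) / [-2] = -(1/2)s + 1/2
L_1(s) = (s + 1) / [2] = (1/2)s + 1/2
p(s) = 8·L_0 + 7·L_1
  8·L_0(s) = -4s + 4
  7·L_1(s) = (7/2)s + 7/2
Adding term by term: -(1/2)s + 15/2

p(s) = -(1/2)s + 15/2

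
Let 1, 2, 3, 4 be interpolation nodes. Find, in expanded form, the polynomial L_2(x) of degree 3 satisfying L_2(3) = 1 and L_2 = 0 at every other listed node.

L_2(x) = -(1/2)x^3 + (7/2)x^2 - 7x + 4

L_2(x) = (x - 1)(x - 2)(x - 4) / [(2)·(1)·(-1)]
       = (x^3 - 7x^2 + 14x - 8) / (-2)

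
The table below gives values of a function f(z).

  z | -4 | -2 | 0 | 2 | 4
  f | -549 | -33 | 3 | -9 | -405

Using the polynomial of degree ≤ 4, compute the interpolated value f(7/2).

Evaluate each Lagrange basis at z = 7/2:
L_0(7/2) = (11/2)·(7/2)·(3/2)·(-1/2)/[(-2)·(-4)·(-6)·(-8)] = -77/2048
L_1(7/2) = (15/2)·(7/2)·(3/2)·(-1/2)/[(2)·(-2)·(-4)·(-6)] = 105/512
L_2(7/2) = (15/2)·(11/2)·(3/2)·(-1/2)/[(4)·(2)·(-2)·(-4)] = -495/1024
L_3(7/2) = (15/2)·(11/2)·(7/2)·(-1/2)/[(6)·(4)·(2)·(-2)] = 385/512
L_4(7/2) = (15/2)·(11/2)·(7/2)·(3/2)/[(8)·(6)·(4)·(2)] = 1155/2048
Sum: (-549)·(-77/2048) + (-33)·(105/512) + 3·(-495/1024) + (-9)·(385/512) + (-405)·(1155/2048) = -891/4

-891/4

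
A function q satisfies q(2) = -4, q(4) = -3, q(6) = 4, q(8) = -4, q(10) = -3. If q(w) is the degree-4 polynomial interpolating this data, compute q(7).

L_0(7) = (3)·(1)·(-1)·(-3)/[(-2)·(-4)·(-6)·(-8)] = 3/128
L_1(7) = (5)·(1)·(-1)·(-3)/[(2)·(-2)·(-4)·(-6)] = -5/32
L_2(7) = (5)·(3)·(-1)·(-3)/[(4)·(2)·(-2)·(-4)] = 45/64
L_3(7) = (5)·(3)·(1)·(-3)/[(6)·(4)·(2)·(-2)] = 15/32
L_4(7) = (5)·(3)·(1)·(-1)/[(8)·(6)·(4)·(2)] = -5/128
Sum: (-4)·(3/128) + (-3)·(-5/32) + 4·(45/64) + (-4)·(15/32) + (-3)·(-5/128) = 183/128

183/128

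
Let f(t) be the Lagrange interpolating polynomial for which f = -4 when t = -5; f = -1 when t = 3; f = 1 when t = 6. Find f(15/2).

767/352

L_0(15/2) = (9/2)·(3/2)/[(-8)·(-11)] = 27/352
L_1(15/2) = (25/2)·(3/2)/[(8)·(-3)] = -25/32
L_2(15/2) = (25/2)·(9/2)/[(11)·(3)] = 75/44
Sum: (-4)·(27/352) + (-1)·(-25/32) + 1·(75/44) = 767/352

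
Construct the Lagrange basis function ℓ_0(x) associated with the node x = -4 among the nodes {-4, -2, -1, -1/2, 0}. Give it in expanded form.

ℓ_0(x) = (1/84)x^4 + (1/24)x^3 + (1/24)x^2 + (1/84)x

ℓ_0(x) = (x + 2)(x + 1)(x + 1/2)x / [(-2)·(-3)·(-7/2)·(-4)]
       = (x^4 + (7/2)x^3 + (7/2)x^2 + x) / (84)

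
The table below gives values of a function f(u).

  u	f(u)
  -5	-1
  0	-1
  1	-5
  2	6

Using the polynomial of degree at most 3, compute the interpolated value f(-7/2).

L_0(-7/2) = (-7/2)·(-9/2)·(-11/2)/[(-5)·(-6)·(-7)] = 33/80
L_1(-7/2) = (3/2)·(-9/2)·(-11/2)/[(5)·(-1)·(-2)] = 297/80
L_2(-7/2) = (3/2)·(-7/2)·(-11/2)/[(6)·(1)·(-1)] = -77/16
L_3(-7/2) = (3/2)·(-7/2)·(-9/2)/[(7)·(2)·(1)] = 27/16
Sum: (-1)·(33/80) + (-1)·(297/80) + (-5)·(-77/16) + 6·(27/16) = 481/16

481/16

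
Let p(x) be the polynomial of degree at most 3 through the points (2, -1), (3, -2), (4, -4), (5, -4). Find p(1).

Evaluate each Lagrange basis at x = 1:
L_0(1) = (-2)·(-3)·(-4)/[(-1)·(-2)·(-3)] = 4
L_1(1) = (-1)·(-3)·(-4)/[(1)·(-1)·(-2)] = -6
L_2(1) = (-1)·(-2)·(-4)/[(2)·(1)·(-1)] = 4
L_3(1) = (-1)·(-2)·(-3)/[(3)·(2)·(1)] = -1
Sum: (-1)·(4) + (-2)·(-6) + (-4)·(4) + (-4)·(-1) = -4

-4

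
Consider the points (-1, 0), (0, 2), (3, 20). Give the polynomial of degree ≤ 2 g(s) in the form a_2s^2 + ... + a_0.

g(s) = s^2 + 3s + 2

Build the Lagrange basis polynomials:
L_0(s) = s(s - 3) / [4] = (1/4)s^2 - (3/4)s
L_1(s) = (s + 1)(s - 3) / [-3] = -(1/3)s^2 + (2/3)s + 1
L_2(s) = (s + 1)s / [12] = (1/12)s^2 + (1/12)s
g(s) = 0·L_0 + 2·L_1 + 20·L_2
  0·L_0(s) = 0
  2·L_1(s) = -(2/3)s^2 + (4/3)s + 2
  20·L_2(s) = (5/3)s^2 + (5/3)s
Adding term by term: s^2 + 3s + 2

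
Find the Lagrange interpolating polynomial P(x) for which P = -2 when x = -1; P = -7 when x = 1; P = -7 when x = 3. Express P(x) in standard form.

Build the Lagrange basis polynomials:
L_0(x) = (x - 1)(x - 3) / [8] = (1/8)x^2 - (1/2)x + 3/8
L_1(x) = (x + 1)(x - 3) / [-4] = -(1/4)x^2 + (1/2)x + 3/4
L_2(x) = (x + 1)(x - 1) / [8] = (1/8)x^2 - 1/8
P(x) = (-2)·L_0 + (-7)·L_1 + (-7)·L_2
  (-2)·L_0(x) = -(1/4)x^2 + x - 3/4
  (-7)·L_1(x) = (7/4)x^2 - (7/2)x - 21/4
  (-7)·L_2(x) = -(7/8)x^2 + 7/8
Adding term by term: (5/8)x^2 - (5/2)x - 41/8

P(x) = (5/8)x^2 - (5/2)x - 41/8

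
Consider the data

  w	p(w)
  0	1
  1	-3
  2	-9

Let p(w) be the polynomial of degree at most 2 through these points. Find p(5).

L_0(5) = (4)·(3)/[(-1)·(-2)] = 6
L_1(5) = (5)·(3)/[(1)·(-1)] = -15
L_2(5) = (5)·(4)/[(2)·(1)] = 10
Sum: 1·(6) + (-3)·(-15) + (-9)·(10) = -39

-39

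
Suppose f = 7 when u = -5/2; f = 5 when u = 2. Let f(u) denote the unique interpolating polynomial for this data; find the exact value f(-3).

L_0(-3) = (-5)/[(-9/2)] = 10/9
L_1(-3) = (-1/2)/[(9/2)] = -1/9
Sum: 7·(10/9) + 5·(-1/9) = 65/9

65/9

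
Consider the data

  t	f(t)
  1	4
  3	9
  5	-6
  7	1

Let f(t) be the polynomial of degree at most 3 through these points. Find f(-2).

L_0(-2) = (-5)·(-7)·(-9)/[(-2)·(-4)·(-6)] = 105/16
L_1(-2) = (-3)·(-7)·(-9)/[(2)·(-2)·(-4)] = -189/16
L_2(-2) = (-3)·(-5)·(-9)/[(4)·(2)·(-2)] = 135/16
L_3(-2) = (-3)·(-5)·(-7)/[(6)·(4)·(2)] = -35/16
Sum: 4·(105/16) + 9·(-189/16) + (-6)·(135/16) + 1·(-35/16) = -1063/8

-1063/8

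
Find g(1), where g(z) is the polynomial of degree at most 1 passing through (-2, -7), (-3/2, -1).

29

Evaluate each Lagrange basis at z = 1:
L_0(1) = (5/2)/[(-1/2)] = -5
L_1(1) = (3)/[(1/2)] = 6
Sum: (-7)·(-5) + (-1)·(6) = 29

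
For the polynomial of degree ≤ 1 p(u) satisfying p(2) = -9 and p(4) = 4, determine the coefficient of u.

The leading coefficient equals the top divided difference p[2,4].
p[2,4] = (4 - (-9)) / (4 - 2) = 13/2

13/2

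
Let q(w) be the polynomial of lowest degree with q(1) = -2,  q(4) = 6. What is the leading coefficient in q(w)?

8/3

L_0(w) = (w - 4) / [-3] = -(1/3)w + 4/3
L_1(w) = (w - 1) / [3] = (1/3)w - 1/3
q(w) = (-2)·L_0 + 6·L_1
Only the coefficient of w is needed; take it from each L_i and combine:
(-2)·(-1/3) + 6·(1/3) = 8/3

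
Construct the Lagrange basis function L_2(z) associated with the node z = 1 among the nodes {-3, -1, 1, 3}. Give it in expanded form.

L_2(z) = -(1/16)z^3 - (1/16)z^2 + (9/16)z + 9/16

L_2(z) = (z + 3)(z + 1)(z - 3) / [(4)·(2)·(-2)]
       = (z^3 + z^2 - 9z - 9) / (-16)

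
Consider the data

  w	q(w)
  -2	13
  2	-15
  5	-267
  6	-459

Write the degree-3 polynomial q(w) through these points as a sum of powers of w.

q(w) = -2w^3 - w^2 + w + 3

Build the Lagrange basis polynomials:
L_0(w) = (w - 2)(w - 5)(w - 6) / [-224] = -(1/224)w^3 + (13/224)w^2 - (13/56)w + 15/56
L_1(w) = (w + 2)(w - 5)(w - 6) / [48] = (1/48)w^3 - (3/16)w^2 + (1/6)w + 5/4
L_2(w) = (w + 2)(w - 2)(w - 6) / [-21] = -(1/21)w^3 + (2/7)w^2 + (4/21)w - 8/7
L_3(w) = (w + 2)(w - 2)(w - 5) / [32] = (1/32)w^3 - (5/32)w^2 - (1/8)w + 5/8
q(w) = 13·L_0 + (-15)·L_1 + (-267)·L_2 + (-459)·L_3
  13·L_0(w) = -(13/224)w^3 + (169/224)w^2 - (169/56)w + 195/56
  (-15)·L_1(w) = -(5/16)w^3 + (45/16)w^2 - (5/2)w - 75/4
  (-267)·L_2(w) = (89/7)w^3 - (534/7)w^2 - (356/7)w + 2136/7
  (-459)·L_3(w) = -(459/32)w^3 + (2295/32)w^2 + (459/8)w - 2295/8
Adding term by term: -2w^3 - w^2 + w + 3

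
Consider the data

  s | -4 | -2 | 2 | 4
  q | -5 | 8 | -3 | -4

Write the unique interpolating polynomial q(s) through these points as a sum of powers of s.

q(s) = (23/96)s^3 - (7/12)s^2 - (89/24)s + 29/6

Build the Lagrange basis polynomials:
L_0(s) = (s + 2)(s - 2)(s - 4) / [-96] = -(1/96)s^3 + (1/24)s^2 + (1/24)s - 1/6
L_1(s) = (s + 4)(s - 2)(s - 4) / [48] = (1/48)s^3 - (1/24)s^2 - (1/3)s + 2/3
L_2(s) = (s + 4)(s + 2)(s - 4) / [-48] = -(1/48)s^3 - (1/24)s^2 + (1/3)s + 2/3
L_3(s) = (s + 4)(s + 2)(s - 2) / [96] = (1/96)s^3 + (1/24)s^2 - (1/24)s - 1/6
q(s) = (-5)·L_0 + 8·L_1 + (-3)·L_2 + (-4)·L_3
  (-5)·L_0(s) = (5/96)s^3 - (5/24)s^2 - (5/24)s + 5/6
  8·L_1(s) = (1/6)s^3 - (1/3)s^2 - (8/3)s + 16/3
  (-3)·L_2(s) = (1/16)s^3 + (1/8)s^2 - s - 2
  (-4)·L_3(s) = -(1/24)s^3 - (1/6)s^2 + (1/6)s + 2/3
Adding term by term: (23/96)s^3 - (7/12)s^2 - (89/24)s + 29/6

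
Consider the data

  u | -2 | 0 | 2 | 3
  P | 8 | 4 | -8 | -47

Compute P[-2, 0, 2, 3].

-2

P[-2,0] = (4 - 8) / (0 - (-2)) = -2
P[0,2] = (-8 - 4) / (2 - 0) = -6
P[2,3] = (-47 - (-8)) / (3 - 2) = -39
P[-2,0,2] = (-6 - (-2)) / (2 - (-2)) = -1
P[0,2,3] = (-39 - (-6)) / (3 - 0) = -11
P[-2,0,2,3] = (-11 - (-1)) / (3 - (-2)) = -2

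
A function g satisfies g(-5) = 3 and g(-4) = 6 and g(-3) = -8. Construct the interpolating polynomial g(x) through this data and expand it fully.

Build the Lagrange basis polynomials:
L_0(x) = (x + 4)(x + 3) / [2] = (1/2)x^2 + (7/2)x + 6
L_1(x) = (x + 5)(x + 3) / [-1] = -x^2 - 8x - 15
L_2(x) = (x + 5)(x + 4) / [2] = (1/2)x^2 + (9/2)x + 10
g(x) = 3·L_0 + 6·L_1 + (-8)·L_2
  3·L_0(x) = (3/2)x^2 + (21/2)x + 18
  6·L_1(x) = -6x^2 - 48x - 90
  (-8)·L_2(x) = -4x^2 - 36x - 80
Adding term by term: -(17/2)x^2 - (147/2)x - 152

g(x) = -(17/2)x^2 - (147/2)x - 152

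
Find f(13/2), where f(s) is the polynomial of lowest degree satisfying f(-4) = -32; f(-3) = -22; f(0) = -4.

Evaluate each Lagrange basis at s = 13/2:
L_0(13/2) = (19/2)·(13/2)/[(-1)·(-4)] = 247/16
L_1(13/2) = (21/2)·(13/2)/[(1)·(-3)] = -91/4
L_2(13/2) = (21/2)·(19/2)/[(4)·(3)] = 133/16
Sum: (-32)·(247/16) + (-22)·(-91/4) + (-4)·(133/16) = -107/4

-107/4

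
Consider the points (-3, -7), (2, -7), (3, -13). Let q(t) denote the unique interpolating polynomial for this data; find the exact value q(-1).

Evaluate each Lagrange basis at t = -1:
L_0(-1) = (-3)·(-4)/[(-5)·(-6)] = 2/5
L_1(-1) = (2)·(-4)/[(5)·(-1)] = 8/5
L_2(-1) = (2)·(-3)/[(6)·(1)] = -1
Sum: (-7)·(2/5) + (-7)·(8/5) + (-13)·(-1) = -1

-1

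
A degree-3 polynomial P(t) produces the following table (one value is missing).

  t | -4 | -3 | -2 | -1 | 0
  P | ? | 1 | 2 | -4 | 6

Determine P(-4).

The 4 known values determine P uniquely (degree ≤ 3).
Evaluate each Lagrange basis at t = -4:
L_0(-4) = (-2)·(-3)·(-4)/[(-1)·(-2)·(-3)] = 4
L_1(-4) = (-1)·(-3)·(-4)/[(1)·(-1)·(-2)] = -6
L_2(-4) = (-1)·(-2)·(-4)/[(2)·(1)·(-1)] = 4
L_3(-4) = (-1)·(-2)·(-3)/[(3)·(2)·(1)] = -1
Sum: 1·(4) + 2·(-6) + (-4)·(4) + 6·(-1) = -30

-30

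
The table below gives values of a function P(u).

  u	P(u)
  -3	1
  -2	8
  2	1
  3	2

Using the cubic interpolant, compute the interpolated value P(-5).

Evaluate each Lagrange basis at u = -5:
L_0(-5) = (-3)·(-7)·(-8)/[(-1)·(-5)·(-6)] = 28/5
L_1(-5) = (-2)·(-7)·(-8)/[(1)·(-4)·(-5)] = -28/5
L_2(-5) = (-2)·(-3)·(-8)/[(5)·(4)·(-1)] = 12/5
L_3(-5) = (-2)·(-3)·(-7)/[(6)·(5)·(1)] = -7/5
Sum: 1·(28/5) + 8·(-28/5) + 1·(12/5) + 2·(-7/5) = -198/5

-198/5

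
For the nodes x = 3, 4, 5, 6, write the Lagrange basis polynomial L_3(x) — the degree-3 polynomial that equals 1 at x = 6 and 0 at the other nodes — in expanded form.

L_3(x) = (1/6)x^3 - 2x^2 + (47/6)x - 10

L_3(x) = (x - 3)(x - 4)(x - 5) / [(3)·(2)·(1)]
       = (x^3 - 12x^2 + 47x - 60) / (6)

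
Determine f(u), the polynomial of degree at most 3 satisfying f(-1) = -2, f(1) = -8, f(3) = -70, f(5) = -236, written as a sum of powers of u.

f(u) = -u^3 - 4u^2 - 2u - 1

Build the Lagrange basis polynomials:
L_0(u) = (u - 1)(u - 3)(u - 5) / [-48] = -(1/48)u^3 + (3/16)u^2 - (23/48)u + 5/16
L_1(u) = (u + 1)(u - 3)(u - 5) / [16] = (1/16)u^3 - (7/16)u^2 + (7/16)u + 15/16
L_2(u) = (u + 1)(u - 1)(u - 5) / [-16] = -(1/16)u^3 + (5/16)u^2 + (1/16)u - 5/16
L_3(u) = (u + 1)(u - 1)(u - 3) / [48] = (1/48)u^3 - (1/16)u^2 - (1/48)u + 1/16
f(u) = (-2)·L_0 + (-8)·L_1 + (-70)·L_2 + (-236)·L_3
  (-2)·L_0(u) = (1/24)u^3 - (3/8)u^2 + (23/24)u - 5/8
  (-8)·L_1(u) = -(1/2)u^3 + (7/2)u^2 - (7/2)u - 15/2
  (-70)·L_2(u) = (35/8)u^3 - (175/8)u^2 - (35/8)u + 175/8
  (-236)·L_3(u) = -(59/12)u^3 + (59/4)u^2 + (59/12)u - 59/4
Adding term by term: -u^3 - 4u^2 - 2u - 1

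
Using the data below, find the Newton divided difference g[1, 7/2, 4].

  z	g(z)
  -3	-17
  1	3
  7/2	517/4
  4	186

g[1,7/2] = (517/4 - 3) / (7/2 - 1) = 101/2
g[7/2,4] = (186 - 517/4) / (4 - 7/2) = 227/2
g[1,7/2,4] = (227/2 - 101/2) / (4 - 1) = 21

21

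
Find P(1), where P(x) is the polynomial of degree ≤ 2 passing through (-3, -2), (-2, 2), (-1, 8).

Evaluate each Lagrange basis at x = 1:
L_0(1) = (3)·(2)/[(-1)·(-2)] = 3
L_1(1) = (4)·(2)/[(1)·(-1)] = -8
L_2(1) = (4)·(3)/[(2)·(1)] = 6
Sum: (-2)·(3) + 2·(-8) + 8·(6) = 26

26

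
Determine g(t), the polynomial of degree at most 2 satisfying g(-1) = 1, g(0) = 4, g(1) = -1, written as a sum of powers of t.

Newton's divided differences:
g[-1,0] = (4 - 1) / (0 - (-1)) = 3
g[0,1] = (-1 - 4) / (1 - 0) = -5
g[-1,0,1] = (-5 - 3) / (1 - (-1)) = -4
g(t) = 1 + 3·(t + 1) + (-4)·(t + 1)t
Expanding: g(t) = -4t^2 - t + 4

g(t) = -4t^2 - t + 4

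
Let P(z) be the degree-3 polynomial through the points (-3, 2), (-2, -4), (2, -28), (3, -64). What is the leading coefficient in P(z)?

-1

The leading coefficient equals the top divided difference P[-3,-2,2,3].
P[-3,-2] = (-4 - 2) / (-2 - (-3)) = -6
P[-2,2] = (-28 - (-4)) / (2 - (-2)) = -6
P[2,3] = (-64 - (-28)) / (3 - 2) = -36
P[-3,-2,2] = (-6 - (-6)) / (2 - (-3)) = 0
P[-2,2,3] = (-36 - (-6)) / (3 - (-2)) = -6
P[-3,-2,2,3] = (-6 - 0) / (3 - (-3)) = -1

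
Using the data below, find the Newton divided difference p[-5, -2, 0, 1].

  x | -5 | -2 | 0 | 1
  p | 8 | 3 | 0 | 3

11/45

p[-5,-2] = (3 - 8) / (-2 - (-5)) = -5/3
p[-2,0] = (0 - 3) / (0 - (-2)) = -3/2
p[0,1] = (3 - 0) / (1 - 0) = 3
p[-5,-2,0] = (-3/2 - (-5/3)) / (0 - (-5)) = 1/30
p[-2,0,1] = (3 - (-3/2)) / (1 - (-2)) = 3/2
p[-5,-2,0,1] = (3/2 - 1/30) / (1 - (-5)) = 11/45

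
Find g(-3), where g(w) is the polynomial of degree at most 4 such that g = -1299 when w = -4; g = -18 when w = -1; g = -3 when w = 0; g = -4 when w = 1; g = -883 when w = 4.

Using Newton's divided-difference form:
g[-4,-1] = (-18 - (-1299)) / (-1 - (-4)) = 427
g[-1,0] = (-3 - (-18)) / (0 - (-1)) = 15
g[0,1] = (-4 - (-3)) / (1 - 0) = -1
g[1,4] = (-883 - (-4)) / (4 - 1) = -293
g[-4,-1,0] = (15 - 427) / (0 - (-4)) = -103
g[-1,0,1] = (-1 - 15) / (1 - (-1)) = -8
g[0,1,4] = (-293 - (-1)) / (4 - 0) = -73
g[-4,-1,0,1] = (-8 - (-103)) / (1 - (-4)) = 19
g[-1,0,1,4] = (-73 - (-8)) / (4 - (-1)) = -13
g[-4,-1,0,1,4] = (-13 - 19) / (4 - (-4)) = -4
g(-3) = -1299 + 427·(1) + (-103)·(1)·(-2) + 19·(1)·(-2)·(-3) + (-4)·(1)·(-2)·(-3)·(-4) = -456

-456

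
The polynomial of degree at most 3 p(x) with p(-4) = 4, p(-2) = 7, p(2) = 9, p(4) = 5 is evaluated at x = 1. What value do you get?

303/32

Evaluate each Lagrange basis at x = 1:
L_0(1) = (3)·(-1)·(-3)/[(-2)·(-6)·(-8)] = -3/32
L_1(1) = (5)·(-1)·(-3)/[(2)·(-4)·(-6)] = 5/16
L_2(1) = (5)·(3)·(-3)/[(6)·(4)·(-2)] = 15/16
L_3(1) = (5)·(3)·(-1)/[(8)·(6)·(2)] = -5/32
Sum: 4·(-3/32) + 7·(5/16) + 9·(15/16) + 5·(-5/32) = 303/32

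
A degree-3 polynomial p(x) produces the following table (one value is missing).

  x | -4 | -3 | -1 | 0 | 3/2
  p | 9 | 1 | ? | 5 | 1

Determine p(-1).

83/33

The 4 known values determine p uniquely (degree ≤ 3).
L_0(-1) = (2)·(-1)·(-5/2)/[(-1)·(-4)·(-11/2)] = -5/22
L_1(-1) = (3)·(-1)·(-5/2)/[(1)·(-3)·(-9/2)] = 5/9
L_2(-1) = (3)·(2)·(-5/2)/[(4)·(3)·(-3/2)] = 5/6
L_3(-1) = (3)·(2)·(-1)/[(11/2)·(9/2)·(3/2)] = -16/99
Sum: 9·(-5/22) + 1·(5/9) + 5·(5/6) + 1·(-16/99) = 83/33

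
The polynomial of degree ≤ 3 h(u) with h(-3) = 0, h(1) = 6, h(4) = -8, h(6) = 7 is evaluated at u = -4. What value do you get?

Evaluate each Lagrange basis at u = -4:
L_0(-4) = (-5)·(-8)·(-10)/[(-4)·(-7)·(-9)] = 100/63
L_1(-4) = (-1)·(-8)·(-10)/[(4)·(-3)·(-5)] = -4/3
L_2(-4) = (-1)·(-5)·(-10)/[(7)·(3)·(-2)] = 25/21
L_3(-4) = (-1)·(-5)·(-8)/[(9)·(5)·(2)] = -4/9
Sum: 0 + 6·(-4/3) + (-8)·(25/21) + 7·(-4/9) = -1300/63

-1300/63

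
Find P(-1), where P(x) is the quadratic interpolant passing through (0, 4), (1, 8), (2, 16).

4

Evaluate each Lagrange basis at x = -1:
L_0(-1) = (-2)·(-3)/[(-1)·(-2)] = 3
L_1(-1) = (-1)·(-3)/[(1)·(-1)] = -3
L_2(-1) = (-1)·(-2)/[(2)·(1)] = 1
Sum: 4·(3) + 8·(-3) + 16·(1) = 4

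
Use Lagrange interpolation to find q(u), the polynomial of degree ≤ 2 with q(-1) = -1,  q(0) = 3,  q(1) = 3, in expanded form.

q(u) = -2u^2 + 2u + 3

Build the Lagrange basis polynomials:
L_0(u) = u(u - 1) / [2] = (1/2)u^2 - (1/2)u
L_1(u) = (u + 1)(u - 1) / [-1] = -u^2 + 1
L_2(u) = (u + 1)u / [2] = (1/2)u^2 + (1/2)u
q(u) = (-1)·L_0 + 3·L_1 + 3·L_2
  (-1)·L_0(u) = -(1/2)u^2 + (1/2)u
  3·L_1(u) = -3u^2 + 3
  3·L_2(u) = (3/2)u^2 + (3/2)u
Adding term by term: -2u^2 + 2u + 3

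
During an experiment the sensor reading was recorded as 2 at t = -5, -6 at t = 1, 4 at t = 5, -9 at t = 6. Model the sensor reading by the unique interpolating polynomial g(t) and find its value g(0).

-29/2

Using Newton's divided-difference form:
g[-5,1] = (-6 - 2) / (1 - (-5)) = -4/3
g[1,5] = (4 - (-6)) / (5 - 1) = 5/2
g[5,6] = (-9 - 4) / (6 - 5) = -13
g[-5,1,5] = (5/2 - (-4/3)) / (5 - (-5)) = 23/60
g[1,5,6] = (-13 - 5/2) / (6 - 1) = -31/10
g[-5,1,5,6] = (-31/10 - 23/60) / (6 - (-5)) = -19/60
g(0) = 2 + (-4/3)·(5) + (23/60)·(5)·(-1) + (-19/60)·(5)·(-1)·(-5) = -29/2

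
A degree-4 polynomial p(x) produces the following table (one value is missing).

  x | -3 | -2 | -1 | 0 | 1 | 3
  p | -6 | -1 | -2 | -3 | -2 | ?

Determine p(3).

The 5 known values determine p uniquely (degree ≤ 4).
Evaluate each Lagrange basis at x = 3:
L_0(3) = (5)·(4)·(3)·(2)/[(-1)·(-2)·(-3)·(-4)] = 5
L_1(3) = (6)·(4)·(3)·(2)/[(1)·(-1)·(-2)·(-3)] = -24
L_2(3) = (6)·(5)·(3)·(2)/[(2)·(1)·(-1)·(-2)] = 45
L_3(3) = (6)·(5)·(4)·(2)/[(3)·(2)·(1)·(-1)] = -40
L_4(3) = (6)·(5)·(4)·(3)/[(4)·(3)·(2)·(1)] = 15
Sum: (-6)·(5) + (-1)·(-24) + (-2)·(45) + (-3)·(-40) + (-2)·(15) = -6

-6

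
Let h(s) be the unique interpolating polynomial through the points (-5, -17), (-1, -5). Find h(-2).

Evaluate each Lagrange basis at s = -2:
L_0(-2) = (-1)/[(-4)] = 1/4
L_1(-2) = (3)/[(4)] = 3/4
Sum: (-17)·(1/4) + (-5)·(3/4) = -8

-8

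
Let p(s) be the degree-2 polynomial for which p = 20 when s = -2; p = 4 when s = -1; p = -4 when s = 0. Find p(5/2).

Evaluate each Lagrange basis at s = 5/2:
L_0(5/2) = (7/2)·(5/2)/[(-1)·(-2)] = 35/8
L_1(5/2) = (9/2)·(5/2)/[(1)·(-1)] = -45/4
L_2(5/2) = (9/2)·(7/2)/[(2)·(1)] = 63/8
Sum: 20·(35/8) + 4·(-45/4) + (-4)·(63/8) = 11

11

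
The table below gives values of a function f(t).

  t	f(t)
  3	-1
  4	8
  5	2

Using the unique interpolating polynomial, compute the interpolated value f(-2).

-271

Evaluate each Lagrange basis at t = -2:
L_0(-2) = (-6)·(-7)/[(-1)·(-2)] = 21
L_1(-2) = (-5)·(-7)/[(1)·(-1)] = -35
L_2(-2) = (-5)·(-6)/[(2)·(1)] = 15
Sum: (-1)·(21) + 8·(-35) + 2·(15) = -271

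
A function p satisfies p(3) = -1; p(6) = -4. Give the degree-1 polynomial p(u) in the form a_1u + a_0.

L_0(u) = (u - 6) / [-3] = -(1/3)u + 2
L_1(u) = (u - 3) / [3] = (1/3)u - 1
p(u) = (-1)·L_0 + (-4)·L_1
  (-1)·L_0(u) = (1/3)u - 2
  (-4)·L_1(u) = -(4/3)u + 4
Adding term by term: -u + 2

p(u) = -u + 2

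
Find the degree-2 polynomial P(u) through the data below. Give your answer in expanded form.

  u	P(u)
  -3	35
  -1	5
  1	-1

P(u) = 3u^2 - 3u - 1

Build the Lagrange basis polynomials:
L_0(u) = (u + 1)(u - 1) / [8] = (1/8)u^2 - 1/8
L_1(u) = (u + 3)(u - 1) / [-4] = -(1/4)u^2 - (1/2)u + 3/4
L_2(u) = (u + 3)(u + 1) / [8] = (1/8)u^2 + (1/2)u + 3/8
P(u) = 35·L_0 + 5·L_1 + (-1)·L_2
  35·L_0(u) = (35/8)u^2 - 35/8
  5·L_1(u) = -(5/4)u^2 - (5/2)u + 15/4
  (-1)·L_2(u) = -(1/8)u^2 - (1/2)u - 3/8
Adding term by term: 3u^2 - 3u - 1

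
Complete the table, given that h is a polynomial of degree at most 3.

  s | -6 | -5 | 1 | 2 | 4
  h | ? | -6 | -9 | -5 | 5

25/27

The 4 known values determine h uniquely (degree ≤ 3).
Evaluate each Lagrange basis at s = -6:
L_0(-6) = (-7)·(-8)·(-10)/[(-6)·(-7)·(-9)] = 40/27
L_1(-6) = (-1)·(-8)·(-10)/[(6)·(-1)·(-3)] = -40/9
L_2(-6) = (-1)·(-7)·(-10)/[(7)·(1)·(-2)] = 5
L_3(-6) = (-1)·(-7)·(-8)/[(9)·(3)·(2)] = -28/27
Sum: (-6)·(40/27) + (-9)·(-40/9) + (-5)·(5) + 5·(-28/27) = 25/27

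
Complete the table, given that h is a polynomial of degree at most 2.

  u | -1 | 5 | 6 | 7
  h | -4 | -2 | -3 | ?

-92/21

The 3 known values determine h uniquely (degree ≤ 2).
Evaluate each Lagrange basis at u = 7:
L_0(7) = (2)·(1)/[(-6)·(-7)] = 1/21
L_1(7) = (8)·(1)/[(6)·(-1)] = -4/3
L_2(7) = (8)·(2)/[(7)·(1)] = 16/7
Sum: (-4)·(1/21) + (-2)·(-4/3) + (-3)·(16/7) = -92/21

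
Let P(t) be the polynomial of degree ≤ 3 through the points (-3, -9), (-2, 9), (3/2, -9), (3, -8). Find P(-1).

722/63

L_0(-1) = (1)·(-5/2)·(-4)/[(-1)·(-9/2)·(-6)] = -10/27
L_1(-1) = (2)·(-5/2)·(-4)/[(1)·(-7/2)·(-5)] = 8/7
L_2(-1) = (2)·(1)·(-4)/[(9/2)·(7/2)·(-3/2)] = 64/189
L_3(-1) = (2)·(1)·(-5/2)/[(6)·(5)·(3/2)] = -1/9
Sum: (-9)·(-10/27) + 9·(8/7) + (-9)·(64/189) + (-8)·(-1/9) = 722/63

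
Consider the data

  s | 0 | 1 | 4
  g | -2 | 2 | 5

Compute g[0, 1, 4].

-3/4

g[0,1] = (2 - (-2)) / (1 - 0) = 4
g[1,4] = (5 - 2) / (4 - 1) = 1
g[0,1,4] = (1 - 4) / (4 - 0) = -3/4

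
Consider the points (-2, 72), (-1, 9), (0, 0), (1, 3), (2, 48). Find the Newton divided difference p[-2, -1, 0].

27

p[-2,-1] = (9 - 72) / (-1 - (-2)) = -63
p[-1,0] = (0 - 9) / (0 - (-1)) = -9
p[-2,-1,0] = (-9 - (-63)) / (0 - (-2)) = 27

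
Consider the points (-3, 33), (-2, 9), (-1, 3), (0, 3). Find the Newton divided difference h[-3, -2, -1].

9

h[-3,-2] = (9 - 33) / (-2 - (-3)) = -24
h[-2,-1] = (3 - 9) / (-1 - (-2)) = -6
h[-3,-2,-1] = (-6 - (-24)) / (-1 - (-3)) = 9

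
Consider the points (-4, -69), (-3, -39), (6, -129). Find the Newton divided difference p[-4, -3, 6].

-4

p[-4,-3] = (-39 - (-69)) / (-3 - (-4)) = 30
p[-3,6] = (-129 - (-39)) / (6 - (-3)) = -10
p[-4,-3,6] = (-10 - 30) / (6 - (-4)) = -4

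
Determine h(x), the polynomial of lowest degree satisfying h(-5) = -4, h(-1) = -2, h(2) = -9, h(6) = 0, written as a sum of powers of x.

h(x) = (89/924)x^3 - (3/154)x^2 - (2405/924)x - 691/154

Build the Lagrange basis polynomials:
L_0(x) = (x + 1)(x - 2)(x - 6) / [-308] = -(1/308)x^3 + (1/44)x^2 - (1/77)x - 3/77
L_1(x) = (x + 5)(x - 2)(x - 6) / [84] = (1/84)x^3 - (1/28)x^2 - (1/3)x + 5/7
L_2(x) = (x + 5)(x + 1)(x - 6) / [-84] = -(1/84)x^3 + (31/84)x + 5/14
L_3(x) = (x + 5)(x + 1)(x - 2) / [308] = (1/308)x^3 + (1/77)x^2 - (1/44)x - 5/154
h(x) = (-4)·L_0 + (-2)·L_1 + (-9)·L_2 + 0·L_3
  (-4)·L_0(x) = (1/77)x^3 - (1/11)x^2 + (4/77)x + 12/77
  (-2)·L_1(x) = -(1/42)x^3 + (1/14)x^2 + (2/3)x - 10/7
  (-9)·L_2(x) = (3/28)x^3 - (93/28)x - 45/14
  0·L_3(x) = 0
Adding term by term: (89/924)x^3 - (3/154)x^2 - (2405/924)x - 691/154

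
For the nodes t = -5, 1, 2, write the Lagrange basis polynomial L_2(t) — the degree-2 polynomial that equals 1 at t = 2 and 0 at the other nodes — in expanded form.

L_2(t) = (t + 5)(t - 1) / [(7)·(1)]
       = (t^2 + 4t - 5) / (7)

L_2(t) = (1/7)t^2 + (4/7)t - 5/7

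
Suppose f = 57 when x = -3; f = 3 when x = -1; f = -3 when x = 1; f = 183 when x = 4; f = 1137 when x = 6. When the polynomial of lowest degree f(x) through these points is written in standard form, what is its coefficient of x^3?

L_0(x) = (x + 1)(x - 1)(x - 4)(x - 6) / [504] = (1/504)x^4 - (5/252)x^3 + (23/504)x^2 + (5/252)x - 1/21
L_1(x) = (x + 3)(x - 1)(x - 4)(x - 6) / [-140] = -(1/140)x^4 + (2/35)x^3 - (1/140)x^2 - (39/70)x + 18/35
L_2(x) = (x + 3)(x + 1)(x - 4)(x - 6) / [120] = (1/120)x^4 - (1/20)x^3 - (13/120)x^2 + (11/20)x + 3/5
L_3(x) = (x + 3)(x + 1)(x - 1)(x - 6) / [-210] = -(1/210)x^4 + (1/70)x^3 + (19/210)x^2 - (1/70)x - 3/35
L_4(x) = (x + 3)(x + 1)(x - 1)(x - 4) / [630] = (1/630)x^4 - (1/630)x^3 - (13/630)x^2 + (1/630)x + 2/105
f(x) = 57·L_0 + 3·L_1 + (-3)·L_2 + 183·L_3 + 1137·L_4
Only the coefficient of x^3 is needed; take it from each L_i and combine:
57·(-5/252) + 3·(2/35) + (-3)·(-1/20) + 183·(1/70) + 1137·(-1/630) = 0

0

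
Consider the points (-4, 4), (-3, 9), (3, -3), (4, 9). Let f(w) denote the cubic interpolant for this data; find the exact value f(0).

-3/2

Evaluate each Lagrange basis at w = 0:
L_0(0) = (3)·(-3)·(-4)/[(-1)·(-7)·(-8)] = -9/14
L_1(0) = (4)·(-3)·(-4)/[(1)·(-6)·(-7)] = 8/7
L_2(0) = (4)·(3)·(-4)/[(7)·(6)·(-1)] = 8/7
L_3(0) = (4)·(3)·(-3)/[(8)·(7)·(1)] = -9/14
Sum: 4·(-9/14) + 9·(8/7) + (-3)·(8/7) + 9·(-9/14) = -3/2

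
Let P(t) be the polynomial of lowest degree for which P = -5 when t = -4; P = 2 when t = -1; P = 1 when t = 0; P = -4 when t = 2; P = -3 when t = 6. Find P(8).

811/35

Evaluate each Lagrange basis at t = 8:
L_0(8) = (9)·(8)·(6)·(2)/[(-3)·(-4)·(-6)·(-10)] = 6/5
L_1(8) = (12)·(8)·(6)·(2)/[(3)·(-1)·(-3)·(-7)] = -128/7
L_2(8) = (12)·(9)·(6)·(2)/[(4)·(1)·(-2)·(-6)] = 27
L_3(8) = (12)·(9)·(8)·(2)/[(6)·(3)·(2)·(-4)] = -12
L_4(8) = (12)·(9)·(8)·(6)/[(10)·(7)·(6)·(4)] = 108/35
Sum: (-5)·(6/5) + 2·(-128/7) + 1·(27) + (-4)·(-12) + (-3)·(108/35) = 811/35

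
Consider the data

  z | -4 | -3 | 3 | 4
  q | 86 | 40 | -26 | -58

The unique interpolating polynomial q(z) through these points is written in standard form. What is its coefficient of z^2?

1

Build the Lagrange basis polynomials:
L_0(z) = (z + 3)(z - 3)(z - 4) / [-56] = -(1/56)z^3 + (1/14)z^2 + (9/56)z - 9/14
L_1(z) = (z + 4)(z - 3)(z - 4) / [42] = (1/42)z^3 - (1/14)z^2 - (8/21)z + 8/7
L_2(z) = (z + 4)(z + 3)(z - 4) / [-42] = -(1/42)z^3 - (1/14)z^2 + (8/21)z + 8/7
L_3(z) = (z + 4)(z + 3)(z - 3) / [56] = (1/56)z^3 + (1/14)z^2 - (9/56)z - 9/14
q(z) = 86·L_0 + 40·L_1 + (-26)·L_2 + (-58)·L_3
Only the coefficient of z^2 is needed; take it from each L_i and combine:
86·(1/14) + 40·(-1/14) + (-26)·(-1/14) + (-58)·(1/14) = 1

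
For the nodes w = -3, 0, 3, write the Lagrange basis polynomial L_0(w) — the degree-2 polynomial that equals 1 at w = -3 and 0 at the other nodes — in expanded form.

L_0(w) = w(w - 3) / [(-3)·(-6)]
       = (w^2 - 3w) / (18)

L_0(w) = (1/18)w^2 - (1/6)w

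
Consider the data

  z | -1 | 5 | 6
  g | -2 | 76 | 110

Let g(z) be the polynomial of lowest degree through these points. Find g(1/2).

-11/4

L_0(1/2) = (-9/2)·(-11/2)/[(-6)·(-7)] = 33/56
L_1(1/2) = (3/2)·(-11/2)/[(6)·(-1)] = 11/8
L_2(1/2) = (3/2)·(-9/2)/[(7)·(1)] = -27/28
Sum: (-2)·(33/56) + 76·(11/8) + 110·(-27/28) = -11/4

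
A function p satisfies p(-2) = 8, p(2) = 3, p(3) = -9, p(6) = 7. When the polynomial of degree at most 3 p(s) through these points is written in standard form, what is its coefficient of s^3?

389/480

The leading coefficient equals the top divided difference p[-2,2,3,6].
p[-2,2] = (3 - 8) / (2 - (-2)) = -5/4
p[2,3] = (-9 - 3) / (3 - 2) = -12
p[3,6] = (7 - (-9)) / (6 - 3) = 16/3
p[-2,2,3] = (-12 - (-5/4)) / (3 - (-2)) = -43/20
p[2,3,6] = (16/3 - (-12)) / (6 - 2) = 13/3
p[-2,2,3,6] = (13/3 - (-43/20)) / (6 - (-2)) = 389/480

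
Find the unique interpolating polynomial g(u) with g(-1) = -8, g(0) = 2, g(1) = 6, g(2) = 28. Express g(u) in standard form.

g(u) = 4u^3 - 3u^2 + 3u + 2

Build the Lagrange basis polynomials:
L_0(u) = u(u - 1)(u - 2) / [-6] = -(1/6)u^3 + (1/2)u^2 - (1/3)u
L_1(u) = (u + 1)(u - 1)(u - 2) / [2] = (1/2)u^3 - u^2 - (1/2)u + 1
L_2(u) = (u + 1)u(u - 2) / [-2] = -(1/2)u^3 + (1/2)u^2 + u
L_3(u) = (u + 1)u(u - 1) / [6] = (1/6)u^3 - (1/6)u
g(u) = (-8)·L_0 + 2·L_1 + 6·L_2 + 28·L_3
  (-8)·L_0(u) = (4/3)u^3 - 4u^2 + (8/3)u
  2·L_1(u) = u^3 - 2u^2 - u + 2
  6·L_2(u) = -3u^3 + 3u^2 + 6u
  28·L_3(u) = (14/3)u^3 - (14/3)u
Adding term by term: 4u^3 - 3u^2 + 3u + 2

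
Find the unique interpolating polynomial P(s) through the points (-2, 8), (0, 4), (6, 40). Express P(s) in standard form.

Build the Lagrange basis polynomials:
L_0(s) = s(s - 6) / [16] = (1/16)s^2 - (3/8)s
L_1(s) = (s + 2)(s - 6) / [-12] = -(1/12)s^2 + (1/3)s + 1
L_2(s) = (s + 2)s / [48] = (1/48)s^2 + (1/24)s
P(s) = 8·L_0 + 4·L_1 + 40·L_2
  8·L_0(s) = (1/2)s^2 - 3s
  4·L_1(s) = -(1/3)s^2 + (4/3)s + 4
  40·L_2(s) = (5/6)s^2 + (5/3)s
Adding term by term: s^2 + 4

P(s) = s^2 + 4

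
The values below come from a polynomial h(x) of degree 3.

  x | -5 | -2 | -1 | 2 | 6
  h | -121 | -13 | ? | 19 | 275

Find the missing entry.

The 4 known values determine h uniquely (degree ≤ 3).
Evaluate each Lagrange basis at x = -1:
L_0(-1) = (1)·(-3)·(-7)/[(-3)·(-7)·(-11)] = -1/11
L_1(-1) = (4)·(-3)·(-7)/[(3)·(-4)·(-8)] = 7/8
L_2(-1) = (4)·(1)·(-7)/[(7)·(4)·(-4)] = 1/4
L_3(-1) = (4)·(1)·(-3)/[(11)·(8)·(4)] = -3/88
Sum: (-121)·(-1/11) + (-13)·(7/8) + 19·(1/4) + 275·(-3/88) = -5

-5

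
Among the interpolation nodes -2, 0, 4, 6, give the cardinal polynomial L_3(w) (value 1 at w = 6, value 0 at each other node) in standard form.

L_3(w) = (1/96)w^3 - (1/48)w^2 - (1/12)w

L_3(w) = (w + 2)w(w - 4) / [(8)·(6)·(2)]
       = (w^3 - 2w^2 - 8w) / (96)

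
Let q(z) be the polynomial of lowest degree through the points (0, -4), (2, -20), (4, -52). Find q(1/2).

Using Newton's divided-difference form:
q[0,2] = (-20 - (-4)) / (2 - 0) = -8
q[2,4] = (-52 - (-20)) / (4 - 2) = -16
q[0,2,4] = (-16 - (-8)) / (4 - 0) = -2
q(1/2) = -4 + (-8)·(1/2) + (-2)·(1/2)·(-3/2) = -13/2

-13/2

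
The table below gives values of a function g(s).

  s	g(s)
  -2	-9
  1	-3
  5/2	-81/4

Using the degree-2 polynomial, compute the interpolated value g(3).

Using Newton's divided-difference form:
g[-2,1] = (-3 - (-9)) / (1 - (-2)) = 2
g[1,5/2] = (-81/4 - (-3)) / (5/2 - 1) = -23/2
g[-2,1,5/2] = (-23/2 - 2) / (5/2 - (-2)) = -3
g(3) = -9 + 2·(5) + (-3)·(5)·(2) = -29

-29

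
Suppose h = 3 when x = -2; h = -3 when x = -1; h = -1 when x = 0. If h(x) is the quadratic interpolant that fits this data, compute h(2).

27

Evaluate each Lagrange basis at x = 2:
L_0(2) = (3)·(2)/[(-1)·(-2)] = 3
L_1(2) = (4)·(2)/[(1)·(-1)] = -8
L_2(2) = (4)·(3)/[(2)·(1)] = 6
Sum: 3·(3) + (-3)·(-8) + (-1)·(6) = 27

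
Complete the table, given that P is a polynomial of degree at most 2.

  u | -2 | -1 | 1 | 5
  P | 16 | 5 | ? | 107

7

The 3 known values determine P uniquely (degree ≤ 2).
Evaluate each Lagrange basis at u = 1:
L_0(1) = (2)·(-4)/[(-1)·(-7)] = -8/7
L_1(1) = (3)·(-4)/[(1)·(-6)] = 2
L_2(1) = (3)·(2)/[(7)·(6)] = 1/7
Sum: 16·(-8/7) + 5·(2) + 107·(1/7) = 7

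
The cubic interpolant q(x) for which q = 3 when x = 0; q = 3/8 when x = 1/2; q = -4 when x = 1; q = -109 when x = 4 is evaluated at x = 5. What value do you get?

Evaluate each Lagrange basis at x = 5:
L_0(5) = (9/2)·(4)·(1)/[(-1/2)·(-1)·(-4)] = -9
L_1(5) = (5)·(4)·(1)/[(1/2)·(-1/2)·(-7/2)] = 160/7
L_2(5) = (5)·(9/2)·(1)/[(1)·(1/2)·(-3)] = -15
L_3(5) = (5)·(9/2)·(4)/[(4)·(7/2)·(3)] = 15/7
Sum: 3·(-9) + 3/8·(160/7) + (-4)·(-15) + (-109)·(15/7) = -192

-192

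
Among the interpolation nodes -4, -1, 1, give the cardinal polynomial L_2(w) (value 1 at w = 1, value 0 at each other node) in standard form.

L_2(w) = (w + 4)(w + 1) / [(5)·(2)]
       = (w^2 + 5w + 4) / (10)

L_2(w) = (1/10)w^2 + (1/2)w + 2/5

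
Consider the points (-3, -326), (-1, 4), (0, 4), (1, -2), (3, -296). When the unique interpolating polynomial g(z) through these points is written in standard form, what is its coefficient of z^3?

1

Build the Lagrange basis polynomials:
L_0(z) = (z + 1)z(z - 1)(z - 3) / [144] = (1/144)z^4 - (1/48)z^3 - (1/144)z^2 + (1/48)z
L_1(z) = (z + 3)z(z - 1)(z - 3) / [-16] = -(1/16)z^4 + (1/16)z^3 + (9/16)z^2 - (9/16)z
L_2(z) = (z + 3)(z + 1)(z - 1)(z - 3) / [9] = (1/9)z^4 - (10/9)z^2 + 1
L_3(z) = (z + 3)(z + 1)z(z - 3) / [-16] = -(1/16)z^4 - (1/16)z^3 + (9/16)z^2 + (9/16)z
L_4(z) = (z + 3)(z + 1)z(z - 1) / [144] = (1/144)z^4 + (1/48)z^3 - (1/144)z^2 - (1/48)z
g(z) = (-326)·L_0 + 4·L_1 + 4·L_2 + (-2)·L_3 + (-296)·L_4
Only the coefficient of z^3 is needed; take it from each L_i and combine:
(-326)·(-1/48) + 4·(1/16) + 4·(0) + (-2)·(-1/16) + (-296)·(1/48) = 1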